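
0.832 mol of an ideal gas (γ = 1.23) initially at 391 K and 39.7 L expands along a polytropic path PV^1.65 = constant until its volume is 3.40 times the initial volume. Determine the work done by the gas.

2280 J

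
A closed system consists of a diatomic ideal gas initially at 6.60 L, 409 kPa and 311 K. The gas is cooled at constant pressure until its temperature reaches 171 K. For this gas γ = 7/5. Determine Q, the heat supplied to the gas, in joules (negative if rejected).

-4250 J

n = P₁V₁/(RT₁) = 409×6.60/(8.314×311) = 1.04 mol.
Isobaric: P stays 409 kPa; V/T = const ⇒ T₂ = 171 K, V₂ = 3.63 L.
W = PΔV = 409×(3.63−6.60) kPa·L = -1220 J.
ΔU = nCvΔT = 1.04×20.8×(171−311) = -3040 J.
Q = ΔU + W = nCpΔT = -4250 J.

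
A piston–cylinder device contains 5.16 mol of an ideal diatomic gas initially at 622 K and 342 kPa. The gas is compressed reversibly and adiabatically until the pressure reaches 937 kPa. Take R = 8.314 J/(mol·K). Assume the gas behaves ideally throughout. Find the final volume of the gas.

V₁ = nRT₁/P₁ = 5.16×8.314×622/342 = 78.0 L.
Adiabatic: T₂/T₁ = (P₂/P₁)^((γ−1)/γ) ⇒ T₂ = 622×(2.74)^0.286 = 830 K; V₂ = 38.0 L.

38.0 L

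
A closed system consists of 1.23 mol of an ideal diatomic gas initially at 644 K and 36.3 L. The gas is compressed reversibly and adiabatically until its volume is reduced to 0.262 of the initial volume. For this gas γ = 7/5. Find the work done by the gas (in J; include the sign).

P₁ = nRT₁/V₁ = 1.23×8.314×644/36.3 = 181 kPa.
Adiabatic: TV^(γ−1) = const ⇒ T₂ = 644×(3.82)^0.400 = 1100 K; PV^γ = const ⇒ P₂ = 1180 kPa.
ΔU = nCvΔT = 1.23×20.8×(1100−644) = 11700 J.
Q = 0 for an adiabatic process, so W = −ΔU = -11700 J.

-11700 J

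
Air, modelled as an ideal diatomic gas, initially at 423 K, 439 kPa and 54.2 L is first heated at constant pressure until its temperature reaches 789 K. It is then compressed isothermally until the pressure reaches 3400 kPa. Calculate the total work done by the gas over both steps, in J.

-70300 J

n = P₁V₁/(RT₁) = 439×54.2/(8.314×423) = 6.77 mol.
Step 1 — Isobaric: P stays 439 kPa; V/T = const ⇒ T₂ = 789 K, V₂ = 101 L.
W = PΔV = 439×(101−54.2) kPa·L = 20600 J.
ΔU = nCvΔT = 6.77×20.8×(789−423) = 51500 J.
Q = ΔU + W = nCpΔT = 72100 J.
State after step 1: P = 439 kPa, V = 101 L, T = 789 K.
Step 2 — Isothermal: T stays 789 K; PV = const ⇒ V₂ = 13.1 L, P₂ = 3400 kPa.
ΔU = 0 (ideal gas, T constant).
W = nRT ln(V₂/V₁) = 6.77×8.314×789×ln(0.129) = -90800 J.
Q = ΔU + W = -90800 J.
Net over both steps: W = -70300 J, Q = -18800 J, ΔU = 51500 J.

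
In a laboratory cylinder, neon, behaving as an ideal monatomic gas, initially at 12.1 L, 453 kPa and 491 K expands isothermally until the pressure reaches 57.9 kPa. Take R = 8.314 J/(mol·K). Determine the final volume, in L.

Isothermal: T stays 491 K; PV = const ⇒ V₂ = 94.7 L, P₂ = 57.9 kPa.

94.7 L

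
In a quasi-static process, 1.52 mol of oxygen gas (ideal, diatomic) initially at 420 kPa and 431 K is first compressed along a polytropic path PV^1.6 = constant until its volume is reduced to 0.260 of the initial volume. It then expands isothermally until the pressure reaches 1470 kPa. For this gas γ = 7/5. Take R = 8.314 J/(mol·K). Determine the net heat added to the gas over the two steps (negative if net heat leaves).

V₁ = nRT₁/P₁ = 1.52×8.314×431/420 = 13.0 L.
Step 1 — Polytropic n=1.6: T₂ = T₁(V₁/V₂)^(n−1) = 431×(3.85)^0.60 = 967 K; P₂ = P₁(V₁/V₂)^n = 3620 kPa.
W = (P₁V₁−P₂V₂)/(n−1) = (420×13.0−3620×3.37)/0.60 = -11300 J.
ΔU = nCvΔT = 1.52×20.8×(967−431) = 16900 J.
Q = ΔU + W = 5650 J.
State after step 1: P = 3620 kPa, V = 3.37 L, T = 967 K.
Step 2 — Isothermal: T stays 967 K; PV = const ⇒ V₂ = 8.31 L, P₂ = 1470 kPa.
ΔU = 0 (ideal gas, T constant).
W = nRT ln(V₂/V₁) = 1.52×8.314×967×ln(2.47) = 11000 J.
Q = ΔU + W = 11000 J.
Net over both steps: W = -261 J, Q = 16700 J, ΔU = 16900 J.

16700 J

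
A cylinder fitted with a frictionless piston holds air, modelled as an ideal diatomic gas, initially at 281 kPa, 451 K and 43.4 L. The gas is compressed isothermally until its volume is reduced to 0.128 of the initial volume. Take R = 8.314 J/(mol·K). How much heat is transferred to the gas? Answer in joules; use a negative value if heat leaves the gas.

n = P₁V₁/(RT₁) = 281×43.4/(8.314×451) = 3.25 mol.
Isothermal: T stays 451 K; PV = const ⇒ V₂ = 5.56 L, P₂ = 2200 kPa.
ΔU = 0 (ideal gas, T constant).
W = nRT ln(V₂/V₁) = 3.25×8.314×451×ln(0.128) = -25100 J.
Q = ΔU + W = -25100 J.

-25100 J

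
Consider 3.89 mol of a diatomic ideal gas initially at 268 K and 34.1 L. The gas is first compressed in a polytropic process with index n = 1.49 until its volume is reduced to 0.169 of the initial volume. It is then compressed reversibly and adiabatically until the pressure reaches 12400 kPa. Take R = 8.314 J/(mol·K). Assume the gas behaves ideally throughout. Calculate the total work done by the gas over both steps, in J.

P₁ = nRT₁/V₁ = 3.89×8.314×268/34.1 = 254 kPa.
Step 1 — Polytropic n=1.49: T₂ = T₁(V₁/V₂)^(n−1) = 268×(5.92)^0.49 = 640 K; P₂ = P₁(V₁/V₂)^n = 3590 kPa.
W = (P₁V₁−P₂V₂)/(n−1) = (254×34.1−3590×5.76)/0.49 = -24600 J.
ΔU = nCvΔT = 3.89×20.8×(640−268) = 30100 J.
Q = ΔU + W = 5530 J.
State after step 1: P = 3590 kPa, V = 5.76 L, T = 640 K.
Step 2 — Adiabatic: T₂/T₁ = (P₂/P₁)^((γ−1)/γ) ⇒ T₂ = 640×(3.45)^0.286 = 912 K; V₂ = 2.38 L.
ΔU = nCvΔT = 3.89×20.8×(912−640) = 22000 J.
Q = 0 for an adiabatic process, so W = −ΔU = -22000 J.
Net over both steps: W = -46600 J, Q = 5530 J, ΔU = 52100 J.

-46600 J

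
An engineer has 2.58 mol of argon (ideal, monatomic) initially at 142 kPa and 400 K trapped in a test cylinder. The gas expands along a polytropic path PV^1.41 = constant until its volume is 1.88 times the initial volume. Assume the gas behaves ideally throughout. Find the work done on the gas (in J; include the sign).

-4770 J

V₁ = nRT₁/P₁ = 2.58×8.314×400/142 = 60.4 L.
Polytropic n=1.41: T₂ = T₁(V₁/V₂)^(n−1) = 400×(0.532)^0.41 = 309 K; P₂ = P₁(V₁/V₂)^n = 58.3 kPa.
W = (P₁V₁−P₂V₂)/(n−1) = (142×60.4−58.3×114)/0.41 = 4770 J.
Work done on the gas = −W_by = -4770 J.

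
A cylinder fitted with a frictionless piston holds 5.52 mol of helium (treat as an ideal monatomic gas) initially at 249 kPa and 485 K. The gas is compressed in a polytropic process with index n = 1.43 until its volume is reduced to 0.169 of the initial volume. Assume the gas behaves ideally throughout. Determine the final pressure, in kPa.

3160 kPa

V₁ = nRT₁/P₁ = 5.52×8.314×485/249 = 89.4 L.
Polytropic n=1.43: T₂ = T₁(V₁/V₂)^(n−1) = 485×(5.92)^0.43 = 1040 K; P₂ = P₁(V₁/V₂)^n = 3160 kPa.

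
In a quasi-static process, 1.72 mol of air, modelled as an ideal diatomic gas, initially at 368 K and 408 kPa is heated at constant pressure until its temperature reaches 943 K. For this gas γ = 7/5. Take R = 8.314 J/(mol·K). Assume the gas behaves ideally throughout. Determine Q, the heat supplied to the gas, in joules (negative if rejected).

V₁ = nRT₁/P₁ = 1.72×8.314×368/408 = 12.9 L.
Isobaric: P stays 408 kPa; V/T = const ⇒ T₂ = 943 K, V₂ = 33.1 L.
W = PΔV = 408×(33.1−12.9) kPa·L = 8220 J.
ΔU = nCvΔT = 1.72×20.8×(943−368) = 20600 J.
Q = ΔU + W = nCpΔT = 28800 J.

28800 J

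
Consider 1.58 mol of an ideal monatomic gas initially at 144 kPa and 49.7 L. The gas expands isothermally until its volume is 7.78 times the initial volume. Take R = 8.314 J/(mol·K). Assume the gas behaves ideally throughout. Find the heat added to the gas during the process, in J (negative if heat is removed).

14700 J

T₁ = P₁V₁/(nR) = 144×49.7/(1.58×8.314) = 545 K.
Isothermal: T stays 545 K; PV = const ⇒ V₂ = 387 L, P₂ = 18.5 kPa.
ΔU = 0 (ideal gas, T constant).
W = nRT ln(V₂/V₁) = 1.58×8.314×545×ln(7.78) = 14700 J.
Q = ΔU + W = 14700 J.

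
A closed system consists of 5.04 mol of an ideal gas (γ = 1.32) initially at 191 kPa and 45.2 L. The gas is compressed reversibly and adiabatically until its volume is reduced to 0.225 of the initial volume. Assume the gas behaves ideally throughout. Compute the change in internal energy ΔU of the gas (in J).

16500 J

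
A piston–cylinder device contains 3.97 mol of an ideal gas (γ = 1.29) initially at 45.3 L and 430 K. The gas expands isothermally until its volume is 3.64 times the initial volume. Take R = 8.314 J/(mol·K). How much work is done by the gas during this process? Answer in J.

18300 J

P₁ = nRT₁/V₁ = 3.97×8.314×430/45.3 = 313 kPa.
Isothermal: T stays 430 K; PV = const ⇒ V₂ = 165 L, P₂ = 86.1 kPa.
W = nRT ln(V₂/V₁) = 3.97×8.314×430×ln(3.64) = 18300 J.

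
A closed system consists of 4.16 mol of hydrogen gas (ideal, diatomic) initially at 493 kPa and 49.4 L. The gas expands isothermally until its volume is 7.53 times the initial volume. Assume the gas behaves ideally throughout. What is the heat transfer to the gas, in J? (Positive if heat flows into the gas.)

T₁ = P₁V₁/(nR) = 493×49.4/(4.16×8.314) = 704 K.
Isothermal: T stays 704 K; PV = const ⇒ V₂ = 372 L, P₂ = 65.5 kPa.
ΔU = 0 (ideal gas, T constant).
W = nRT ln(V₂/V₁) = 4.16×8.314×704×ln(7.53) = 49200 J.
Q = ΔU + W = 49200 J.

49200 J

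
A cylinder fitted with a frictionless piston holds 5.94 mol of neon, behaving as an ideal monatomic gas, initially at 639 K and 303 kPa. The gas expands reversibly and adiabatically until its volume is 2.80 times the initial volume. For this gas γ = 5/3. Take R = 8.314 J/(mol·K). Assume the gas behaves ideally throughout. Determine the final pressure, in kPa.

54.5 kPa

V₁ = nRT₁/P₁ = 5.94×8.314×639/303 = 104 L.
Adiabatic: TV^(γ−1) = const ⇒ T₂ = 639×(0.357)^0.667 = 322 K; PV^γ = const ⇒ P₂ = 54.5 kPa.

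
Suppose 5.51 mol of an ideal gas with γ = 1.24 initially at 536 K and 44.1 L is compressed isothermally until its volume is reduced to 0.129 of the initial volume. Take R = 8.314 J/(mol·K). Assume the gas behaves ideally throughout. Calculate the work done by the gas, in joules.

P₁ = nRT₁/V₁ = 5.51×8.314×536/44.1 = 557 kPa.
Isothermal: T stays 536 K; PV = const ⇒ V₂ = 5.69 L, P₂ = 4320 kPa.
W = nRT ln(V₂/V₁) = 5.51×8.314×536×ln(0.129) = -50300 J.

-50300 J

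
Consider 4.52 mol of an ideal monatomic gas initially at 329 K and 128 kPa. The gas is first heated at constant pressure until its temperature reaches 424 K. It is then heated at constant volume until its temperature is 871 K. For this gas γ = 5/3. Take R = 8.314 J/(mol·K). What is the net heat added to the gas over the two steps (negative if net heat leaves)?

V₁ = nRT₁/P₁ = 4.52×8.314×329/128 = 96.6 L.
Step 1 — Isobaric: P stays 128 kPa; V/T = const ⇒ T₂ = 424 K, V₂ = 124 L.
W = PΔV = 128×(124−96.6) kPa·L = 3570 J.
ΔU = nCvΔT = 4.52×12.5×(424−329) = 5360 J.
Q = ΔU + W = nCpΔT = 8930 J.
State after step 1: P = 128 kPa, V = 124 L, T = 424 K.
Step 2 — Isochoric: V stays 124 L; P/T = const ⇒ T₂ = 871 K, P₂ = 263 kPa.
W = 0 (no volume change).
ΔU = nCvΔT = 4.52×12.5×(871−424) = 25200 J.
Q = ΔU = 25200 J.
Net over both steps: W = 3570 J, Q = 34100 J, ΔU = 30600 J.

34100 J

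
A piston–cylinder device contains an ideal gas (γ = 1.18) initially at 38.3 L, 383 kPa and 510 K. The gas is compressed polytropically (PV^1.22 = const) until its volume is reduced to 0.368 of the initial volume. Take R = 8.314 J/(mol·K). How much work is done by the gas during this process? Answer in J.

n = P₁V₁/(RT₁) = 383×38.3/(8.314×510) = 3.46 mol.
Polytropic n=1.22: T₂ = T₁(V₁/V₂)^(n−1) = 510×(2.72)^0.22 = 635 K; P₂ = P₁(V₁/V₂)^n = 1300 kPa.
W = (P₁V₁−P₂V₂)/(n−1) = (383×38.3−1300×14.1)/0.22 = -16400 J.

-16400 J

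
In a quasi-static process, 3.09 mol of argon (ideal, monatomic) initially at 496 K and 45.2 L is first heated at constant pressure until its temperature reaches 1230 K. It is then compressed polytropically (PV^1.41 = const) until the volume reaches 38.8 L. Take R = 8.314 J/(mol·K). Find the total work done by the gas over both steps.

P₁ = nRT₁/V₁ = 3.09×8.314×496/45.2 = 282 kPa.
Step 1 — Isobaric: P stays 282 kPa; V/T = const ⇒ T₂ = 1230 K, V₂ = 112 L.
W = PΔV = 282×(112−45.2) kPa·L = 18900 J.
ΔU = nCvΔT = 3.09×12.5×(1230−496) = 28300 J.
Q = ΔU + W = nCpΔT = 47100 J.
State after step 1: P = 282 kPa, V = 112 L, T = 1230 K.
Step 2 — Polytropic n=1.41: T₂ = T₁(V₁/V₂)^(n−1) = 1230×(2.89)^0.41 = 1900 K; P₂ = P₁(V₁/V₂)^n = 1260 kPa.
W = (P₁V₁−P₂V₂)/(n−1) = (282×112−1260×38.8)/0.41 = -42000 J.
ΔU = nCvΔT = 3.09×12.5×(1900−1230) = 25800 J.
Q = ΔU + W = -16200 J.
Net over both steps: W = -23100 J, Q = 31000 J, ΔU = 54100 J.

-23100 J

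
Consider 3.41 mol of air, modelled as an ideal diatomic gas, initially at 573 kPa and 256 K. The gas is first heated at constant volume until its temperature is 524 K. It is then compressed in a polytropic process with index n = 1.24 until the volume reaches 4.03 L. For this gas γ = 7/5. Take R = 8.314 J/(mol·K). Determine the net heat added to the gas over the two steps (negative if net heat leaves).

11200 J

V₁ = nRT₁/P₁ = 3.41×8.314×256/573 = 12.7 L.
Step 1 — Isochoric: V stays 12.7 L; P/T = const ⇒ T₂ = 524 K, P₂ = 1170 kPa.
W = 0 (no volume change).
ΔU = nCvΔT = 3.41×20.8×(524−256) = 19000 J.
Q = ΔU = 19000 J.
State after step 1: P = 1170 kPa, V = 12.7 L, T = 524 K.
Step 2 — Polytropic n=1.24: T₂ = T₁(V₁/V₂)^(n−1) = 524×(3.14)^0.24 = 690 K; P₂ = P₁(V₁/V₂)^n = 4850 kPa.
W = (P₁V₁−P₂V₂)/(n−1) = (1170×12.7−4850×4.03)/0.24 = -19600 J.
ΔU = nCvΔT = 3.41×20.8×(690−524) = 11700 J.
Q = ΔU + W = -7830 J.
Net over both steps: W = -19600 J, Q = 11200 J, ΔU = 30700 J.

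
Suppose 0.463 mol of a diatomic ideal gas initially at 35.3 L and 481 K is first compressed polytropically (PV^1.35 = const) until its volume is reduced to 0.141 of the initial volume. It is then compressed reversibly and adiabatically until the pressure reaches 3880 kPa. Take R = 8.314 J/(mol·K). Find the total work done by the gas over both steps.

-10800 J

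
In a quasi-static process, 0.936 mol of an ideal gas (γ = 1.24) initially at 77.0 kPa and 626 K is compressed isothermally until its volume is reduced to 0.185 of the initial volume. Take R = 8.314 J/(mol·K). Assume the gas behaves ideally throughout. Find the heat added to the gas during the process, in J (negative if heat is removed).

V₁ = nRT₁/P₁ = 0.936×8.314×626/77.0 = 63.3 L.
Isothermal: T stays 626 K; PV = const ⇒ V₂ = 11.7 L, P₂ = 416 kPa.
ΔU = 0 (ideal gas, T constant).
W = nRT ln(V₂/V₁) = 0.936×8.314×626×ln(0.185) = -8220 J.
Q = ΔU + W = -8220 J.

-8220 J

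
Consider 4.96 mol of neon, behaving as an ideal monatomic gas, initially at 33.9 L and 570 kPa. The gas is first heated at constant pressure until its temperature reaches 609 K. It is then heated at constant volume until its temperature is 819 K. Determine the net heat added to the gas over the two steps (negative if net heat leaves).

T₁ = P₁V₁/(nR) = 570×33.9/(4.96×8.314) = 469 K.
Step 1 — Isobaric: P stays 570 kPa; V/T = const ⇒ T₂ = 609 K, V₂ = 44.1 L.
W = PΔV = 570×(44.1−33.9) kPa·L = 5790 J.
ΔU = nCvΔT = 4.96×12.5×(609−469) = 8690 J.
Q = ΔU + W = nCpΔT = 14500 J.
State after step 1: P = 570 kPa, V = 44.1 L, T = 609 K.
Step 2 — Isochoric: V stays 44.1 L; P/T = const ⇒ T₂ = 819 K, P₂ = 767 kPa.
W = 0 (no volume change).
ΔU = nCvΔT = 4.96×12.5×(819−609) = 13000 J.
Q = ΔU = 13000 J.
Net over both steps: W = 5790 J, Q = 27500 J, ΔU = 21700 J.

27500 J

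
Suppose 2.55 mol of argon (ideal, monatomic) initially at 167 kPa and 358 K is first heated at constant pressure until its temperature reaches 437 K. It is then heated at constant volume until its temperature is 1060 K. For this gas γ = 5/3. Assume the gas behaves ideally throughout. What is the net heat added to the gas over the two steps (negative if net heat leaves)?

24000 J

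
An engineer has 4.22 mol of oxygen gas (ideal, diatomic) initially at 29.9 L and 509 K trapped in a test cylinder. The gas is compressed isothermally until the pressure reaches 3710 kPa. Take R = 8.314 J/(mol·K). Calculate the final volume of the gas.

4.81 L

P₁ = nRT₁/V₁ = 4.22×8.314×509/29.9 = 597 kPa.
Isothermal: T stays 509 K; PV = const ⇒ V₂ = 4.81 L, P₂ = 3710 kPa.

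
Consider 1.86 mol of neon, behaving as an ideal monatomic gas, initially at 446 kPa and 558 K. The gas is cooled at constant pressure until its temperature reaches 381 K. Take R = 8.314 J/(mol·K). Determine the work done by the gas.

-2740 J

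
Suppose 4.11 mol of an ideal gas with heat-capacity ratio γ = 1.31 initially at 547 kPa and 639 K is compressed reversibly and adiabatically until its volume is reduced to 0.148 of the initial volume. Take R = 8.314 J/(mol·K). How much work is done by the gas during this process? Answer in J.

V₁ = nRT₁/P₁ = 4.11×8.314×639/547 = 39.9 L.
Adiabatic: TV^(γ−1) = const ⇒ T₂ = 639×(6.76)^0.310 = 1160 K; PV^γ = const ⇒ P₂ = 6680 kPa.
ΔU = nCvΔT = 4.11×26.8×(1160−639) = 56900 J.
Q = 0 for an adiabatic process, so W = −ΔU = -56900 J.

-56900 J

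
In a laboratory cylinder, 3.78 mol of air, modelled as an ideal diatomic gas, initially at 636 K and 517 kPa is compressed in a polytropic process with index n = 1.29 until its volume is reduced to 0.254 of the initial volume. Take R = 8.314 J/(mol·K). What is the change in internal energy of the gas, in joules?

V₁ = nRT₁/P₁ = 3.78×8.314×636/517 = 38.7 L.
Polytropic n=1.29: T₂ = T₁(V₁/V₂)^(n−1) = 636×(3.94)^0.29 = 946 K; P₂ = P₁(V₁/V₂)^n = 3030 kPa.
For an ideal gas ΔU = nCvΔT with Cv = (5/2)R = 20.8 J/(mol·K).
ΔU = 3.78×20.8×(946−636) = 24400 J.

24400 J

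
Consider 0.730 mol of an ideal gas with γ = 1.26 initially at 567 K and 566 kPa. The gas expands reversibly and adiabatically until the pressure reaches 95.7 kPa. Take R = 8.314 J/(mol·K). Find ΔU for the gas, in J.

-4060 J

V₁ = nRT₁/P₁ = 0.730×8.314×567/566 = 6.08 L.
Adiabatic: T₂/T₁ = (P₂/P₁)^((γ−1)/γ) ⇒ T₂ = 567×(0.169)^0.206 = 393 K; V₂ = 24.9 L.
For an ideal gas ΔU = nCvΔT with Cv = R/(γ−1) = 32.0 J/(mol·K).
ΔU = 0.730×32.0×(393−567) = -4060 J.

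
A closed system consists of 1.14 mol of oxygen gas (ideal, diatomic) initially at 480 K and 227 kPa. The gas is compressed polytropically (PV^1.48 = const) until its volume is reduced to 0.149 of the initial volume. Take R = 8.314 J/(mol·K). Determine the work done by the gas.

-14200 J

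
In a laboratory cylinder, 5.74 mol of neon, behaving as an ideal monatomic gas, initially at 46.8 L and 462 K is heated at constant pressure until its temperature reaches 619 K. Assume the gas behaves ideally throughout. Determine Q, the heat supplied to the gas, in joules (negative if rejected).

18700 J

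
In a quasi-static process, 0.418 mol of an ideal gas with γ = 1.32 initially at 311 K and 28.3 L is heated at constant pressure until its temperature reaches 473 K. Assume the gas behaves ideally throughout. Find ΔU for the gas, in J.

1760 J

P₁ = nRT₁/V₁ = 0.418×8.314×311/28.3 = 38.2 kPa.
Isobaric: P stays 38.2 kPa; V/T = const ⇒ T₂ = 473 K, V₂ = 43.0 L.
For an ideal gas ΔU = nCvΔT with Cv = R/(γ−1) = 26.0 J/(mol·K).
ΔU = 0.418×26.0×(473−311) = 1760 J.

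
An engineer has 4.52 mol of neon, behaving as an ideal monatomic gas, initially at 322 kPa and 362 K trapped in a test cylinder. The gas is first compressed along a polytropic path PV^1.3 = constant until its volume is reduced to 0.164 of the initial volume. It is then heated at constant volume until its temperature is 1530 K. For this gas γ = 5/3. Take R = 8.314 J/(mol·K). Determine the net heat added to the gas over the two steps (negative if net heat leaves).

33200 J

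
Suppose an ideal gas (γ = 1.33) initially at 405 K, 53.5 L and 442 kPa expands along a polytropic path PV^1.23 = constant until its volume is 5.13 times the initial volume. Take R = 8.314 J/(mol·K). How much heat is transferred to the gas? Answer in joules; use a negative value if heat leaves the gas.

9770 J

n = P₁V₁/(RT₁) = 442×53.5/(8.314×405) = 7.02 mol.
Polytropic n=1.23: T₂ = T₁(V₁/V₂)^(n−1) = 405×(0.195)^0.23 = 278 K; P₂ = P₁(V₁/V₂)^n = 59.2 kPa.
W = (P₁V₁−P₂V₂)/(n−1) = (442×53.5−59.2×274)/0.23 = 32200 J.
ΔU = nCvΔT = 7.02×25.2×(278−405) = -22500 J.
Q = ΔU + W = 9770 J.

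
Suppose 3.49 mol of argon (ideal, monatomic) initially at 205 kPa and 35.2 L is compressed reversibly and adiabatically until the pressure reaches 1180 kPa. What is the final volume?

12.3 L

T₁ = P₁V₁/(nR) = 205×35.2/(3.49×8.314) = 249 K.
Adiabatic: T₂/T₁ = (P₂/P₁)^((γ−1)/γ) ⇒ T₂ = 249×(5.76)^0.400 = 501 K; V₂ = 12.3 L.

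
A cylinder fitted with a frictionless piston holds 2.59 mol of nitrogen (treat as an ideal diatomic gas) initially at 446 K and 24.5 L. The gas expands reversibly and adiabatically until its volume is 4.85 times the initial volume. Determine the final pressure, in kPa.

43.0 kPa

P₁ = nRT₁/V₁ = 2.59×8.314×446/24.5 = 392 kPa.
Adiabatic: TV^(γ−1) = const ⇒ T₂ = 446×(0.206)^0.400 = 237 K; PV^γ = const ⇒ P₂ = 43.0 kPa.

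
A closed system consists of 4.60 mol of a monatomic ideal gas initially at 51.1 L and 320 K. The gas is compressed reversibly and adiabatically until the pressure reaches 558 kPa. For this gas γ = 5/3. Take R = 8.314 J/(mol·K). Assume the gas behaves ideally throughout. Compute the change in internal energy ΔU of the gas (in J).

P₁ = nRT₁/V₁ = 4.60×8.314×320/51.1 = 239 kPa.
Adiabatic: T₂/T₁ = (P₂/P₁)^((γ−1)/γ) ⇒ T₂ = 320×(2.33)^0.400 = 449 K; V₂ = 30.8 L.
For an ideal gas ΔU = nCvΔT with Cv = (3/2)R = 12.5 J/(mol·K).
ΔU = 4.60×12.5×(449−320) = 7390 J.

7390 J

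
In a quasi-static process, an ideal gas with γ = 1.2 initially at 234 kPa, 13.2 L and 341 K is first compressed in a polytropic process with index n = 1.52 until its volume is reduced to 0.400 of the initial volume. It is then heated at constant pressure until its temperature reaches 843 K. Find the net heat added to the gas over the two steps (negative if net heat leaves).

n = P₁V₁/(RT₁) = 234×13.2/(8.314×341) = 1.09 mol.
Step 1 — Polytropic n=1.52: T₂ = T₁(V₁/V₂)^(n−1) = 341×(2.50)^0.52 = 549 K; P₂ = P₁(V₁/V₂)^n = 942 kPa.
W = (P₁V₁−P₂V₂)/(n−1) = (234×13.2−942×5.28)/0.52 = -3630 J.
ΔU = nCvΔT = 1.09×41.6×(549−341) = 9430 J.
Q = ΔU + W = 5800 J.
State after step 1: P = 942 kPa, V = 5.28 L, T = 549 K.
Step 2 — Isobaric: P stays 942 kPa; V/T = const ⇒ T₂ = 843 K, V₂ = 8.11 L.
W = PΔV = 942×(8.11−5.28) kPa·L = 2660 J.
ΔU = nCvΔT = 1.09×41.6×(843−549) = 13300 J.
Q = ΔU + W = nCpΔT = 16000 J.
Net over both steps: W = -964 J, Q = 21800 J, ΔU = 22700 J.

21800 J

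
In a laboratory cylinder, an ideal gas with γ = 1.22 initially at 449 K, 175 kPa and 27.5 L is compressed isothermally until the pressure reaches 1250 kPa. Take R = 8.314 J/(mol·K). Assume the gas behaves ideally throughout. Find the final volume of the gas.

Isothermal: T stays 449 K; PV = const ⇒ V₂ = 3.85 L, P₂ = 1250 kPa.

3.85 L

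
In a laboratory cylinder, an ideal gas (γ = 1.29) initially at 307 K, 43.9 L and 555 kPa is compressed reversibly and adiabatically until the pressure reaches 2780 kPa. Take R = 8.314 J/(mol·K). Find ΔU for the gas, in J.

36700 J

n = P₁V₁/(RT₁) = 555×43.9/(8.314×307) = 9.55 mol.
Adiabatic: T₂/T₁ = (P₂/P₁)^((γ−1)/γ) ⇒ T₂ = 307×(5.01)^0.225 = 441 K; V₂ = 12.6 L.
For an ideal gas ΔU = nCvΔT with Cv = R/(γ−1) = 28.7 J/(mol·K).
ΔU = 9.55×28.7×(441−307) = 36700 J.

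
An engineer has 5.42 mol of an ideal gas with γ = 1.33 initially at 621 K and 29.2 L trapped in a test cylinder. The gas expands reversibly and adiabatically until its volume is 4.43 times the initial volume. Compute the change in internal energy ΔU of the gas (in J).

P₁ = nRT₁/V₁ = 5.42×8.314×621/29.2 = 958 kPa.
Adiabatic: TV^(γ−1) = const ⇒ T₂ = 621×(0.226)^0.330 = 380 K; PV^γ = const ⇒ P₂ = 132 kPa.
For an ideal gas ΔU = nCvΔT with Cv = R/(γ−1) = 25.2 J/(mol·K).
ΔU = 5.42×25.2×(380−621) = -32900 J.

-32900 J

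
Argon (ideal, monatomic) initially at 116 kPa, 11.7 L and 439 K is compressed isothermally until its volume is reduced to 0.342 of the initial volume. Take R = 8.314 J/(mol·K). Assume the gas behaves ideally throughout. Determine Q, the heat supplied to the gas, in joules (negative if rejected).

-1460 J

n = P₁V₁/(RT₁) = 116×11.7/(8.314×439) = 0.372 mol.
Isothermal: T stays 439 K; PV = const ⇒ V₂ = 4.00 L, P₂ = 339 kPa.
ΔU = 0 (ideal gas, T constant).
W = nRT ln(V₂/V₁) = 0.372×8.314×439×ln(0.342) = -1460 J.
Q = ΔU + W = -1460 J.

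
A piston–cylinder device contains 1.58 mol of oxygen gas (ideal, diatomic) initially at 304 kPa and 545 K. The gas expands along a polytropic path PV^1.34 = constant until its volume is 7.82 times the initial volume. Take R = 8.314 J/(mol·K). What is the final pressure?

19.3 kPa

V₁ = nRT₁/P₁ = 1.58×8.314×545/304 = 23.5 L.
Polytropic n=1.34: T₂ = T₁(V₁/V₂)^(n−1) = 545×(0.128)^0.34 = 271 K; P₂ = P₁(V₁/V₂)^n = 19.3 kPa.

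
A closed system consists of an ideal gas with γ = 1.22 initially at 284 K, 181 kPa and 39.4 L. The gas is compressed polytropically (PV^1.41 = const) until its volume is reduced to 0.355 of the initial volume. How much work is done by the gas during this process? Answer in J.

n = P₁V₁/(RT₁) = 181×39.4/(8.314×284) = 3.02 mol.
Polytropic n=1.41: T₂ = T₁(V₁/V₂)^(n−1) = 284×(2.82)^0.41 = 434 K; P₂ = P₁(V₁/V₂)^n = 780 kPa.
W = (P₁V₁−P₂V₂)/(n−1) = (181×39.4−780×14.0)/0.41 = -9200 J.

-9200 J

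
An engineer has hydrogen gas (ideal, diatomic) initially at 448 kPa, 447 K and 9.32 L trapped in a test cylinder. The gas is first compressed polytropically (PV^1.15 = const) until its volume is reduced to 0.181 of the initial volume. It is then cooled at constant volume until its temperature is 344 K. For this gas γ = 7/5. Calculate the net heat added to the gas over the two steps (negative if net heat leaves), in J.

-10500 J

n = P₁V₁/(RT₁) = 448×9.32/(8.314×447) = 1.12 mol.
Step 1 — Polytropic n=1.15: T₂ = T₁(V₁/V₂)^(n−1) = 447×(5.52)^0.15 = 578 K; P₂ = P₁(V₁/V₂)^n = 3200 kPa.
W = (P₁V₁−P₂V₂)/(n−1) = (448×9.32−3200×1.69)/0.15 = -8140 J.
ΔU = nCvΔT = 1.12×20.8×(578−447) = 3050 J.
Q = ΔU + W = -5080 J.
State after step 1: P = 3200 kPa, V = 1.69 L, T = 578 K.
Step 2 — Isochoric: V stays 1.69 L; P/T = const ⇒ T₂ = 344 K, P₂ = 1900 kPa.
W = 0 (no volume change).
ΔU = nCvΔT = 1.12×20.8×(344−578) = -5460 J.
Q = ΔU = -5460 J.
Net over both steps: W = -8140 J, Q = -10500 J, ΔU = -2410 J.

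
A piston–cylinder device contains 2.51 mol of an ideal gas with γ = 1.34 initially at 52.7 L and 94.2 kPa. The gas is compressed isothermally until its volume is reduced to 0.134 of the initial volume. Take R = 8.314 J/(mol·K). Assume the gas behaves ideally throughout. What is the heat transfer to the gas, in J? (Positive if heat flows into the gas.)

-9980 J

T₁ = P₁V₁/(nR) = 94.2×52.7/(2.51×8.314) = 238 K.
Isothermal: T stays 238 K; PV = const ⇒ V₂ = 7.06 L, P₂ = 703 kPa.
ΔU = 0 (ideal gas, T constant).
W = nRT ln(V₂/V₁) = 2.51×8.314×238×ln(0.134) = -9980 J.
Q = ΔU + W = -9980 J.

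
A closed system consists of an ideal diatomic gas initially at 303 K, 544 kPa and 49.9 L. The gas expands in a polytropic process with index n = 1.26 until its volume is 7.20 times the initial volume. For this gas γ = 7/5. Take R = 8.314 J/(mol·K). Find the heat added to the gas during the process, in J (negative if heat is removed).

n = P₁V₁/(RT₁) = 544×49.9/(8.314×303) = 10.8 mol.
Polytropic n=1.26: T₂ = T₁(V₁/V₂)^(n−1) = 303×(0.139)^0.26 = 181 K; P₂ = P₁(V₁/V₂)^n = 45.2 kPa.
W = (P₁V₁−P₂V₂)/(n−1) = (544×49.9−45.2×359)/0.26 = 41900 J.
ΔU = nCvΔT = 10.8×20.8×(181−303) = -27200 J.
Q = ΔU + W = 14700 J.

14700 J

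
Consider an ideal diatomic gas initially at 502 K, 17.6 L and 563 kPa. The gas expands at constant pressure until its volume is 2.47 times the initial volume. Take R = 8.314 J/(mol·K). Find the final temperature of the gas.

1240 K

Isobaric: P stays 563 kPa; V/T = const ⇒ T₂ = 1240 K, V₂ = 43.5 L.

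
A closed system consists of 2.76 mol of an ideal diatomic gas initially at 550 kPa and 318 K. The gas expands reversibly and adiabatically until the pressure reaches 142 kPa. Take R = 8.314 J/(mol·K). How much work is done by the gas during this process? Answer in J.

5850 J

V₁ = nRT₁/P₁ = 2.76×8.314×318/550 = 13.3 L.
Adiabatic: T₂/T₁ = (P₂/P₁)^((γ−1)/γ) ⇒ T₂ = 318×(0.258)^0.286 = 216 K; V₂ = 34.9 L.
ΔU = nCvΔT = 2.76×20.8×(216−318) = -5850 J.
Q = 0 for an adiabatic process, so W = −ΔU = 5850 J.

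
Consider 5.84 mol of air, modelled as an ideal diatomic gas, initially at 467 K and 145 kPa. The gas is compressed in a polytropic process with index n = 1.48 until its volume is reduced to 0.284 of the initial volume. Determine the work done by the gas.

-39200 J

V₁ = nRT₁/P₁ = 5.84×8.314×467/145 = 156 L.
Polytropic n=1.48: T₂ = T₁(V₁/V₂)^(n−1) = 467×(3.52)^0.48 = 855 K; P₂ = P₁(V₁/V₂)^n = 934 kPa.
W = (P₁V₁−P₂V₂)/(n−1) = (145×156−934×44.4)/0.48 = -39200 J.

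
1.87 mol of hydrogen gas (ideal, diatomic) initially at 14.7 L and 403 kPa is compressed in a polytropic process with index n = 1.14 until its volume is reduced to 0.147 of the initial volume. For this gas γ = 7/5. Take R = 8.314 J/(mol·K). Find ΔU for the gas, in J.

T₁ = P₁V₁/(nR) = 403×14.7/(1.87×8.314) = 381 K.
Polytropic n=1.14: T₂ = T₁(V₁/V₂)^(n−1) = 381×(6.80)^0.14 = 498 K; P₂ = P₁(V₁/V₂)^n = 3590 kPa.
For an ideal gas ΔU = nCvΔT with Cv = (5/2)R = 20.8 J/(mol·K).
ΔU = 1.87×20.8×(498−381) = 4560 J.

4560 J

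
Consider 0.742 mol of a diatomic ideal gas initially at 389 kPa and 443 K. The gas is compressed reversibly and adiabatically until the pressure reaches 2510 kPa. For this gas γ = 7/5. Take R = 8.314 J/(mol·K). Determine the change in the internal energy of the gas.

4810 J

V₁ = nRT₁/P₁ = 0.742×8.314×443/389 = 7.03 L.
Adiabatic: T₂/T₁ = (P₂/P₁)^((γ−1)/γ) ⇒ T₂ = 443×(6.45)^0.286 = 755 K; V₂ = 1.85 L.
For an ideal gas ΔU = nCvΔT with Cv = (5/2)R = 20.8 J/(mol·K).
ΔU = 0.742×20.8×(755−443) = 4810 J.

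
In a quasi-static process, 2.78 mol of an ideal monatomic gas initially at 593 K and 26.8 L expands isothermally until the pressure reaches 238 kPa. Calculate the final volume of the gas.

57.6 L

P₁ = nRT₁/V₁ = 2.78×8.314×593/26.8 = 511 kPa.
Isothermal: T stays 593 K; PV = const ⇒ V₂ = 57.6 L, P₂ = 238 kPa.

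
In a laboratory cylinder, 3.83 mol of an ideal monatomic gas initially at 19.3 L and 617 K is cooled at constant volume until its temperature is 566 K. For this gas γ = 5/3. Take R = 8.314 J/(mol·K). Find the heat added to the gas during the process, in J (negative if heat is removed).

-2440 J

P₁ = nRT₁/V₁ = 3.83×8.314×617/19.3 = 1020 kPa.
Isochoric: V stays 19.3 L; P/T = const ⇒ T₂ = 566 K, P₂ = 934 kPa.
W = 0 (no volume change).
ΔU = nCvΔT = 3.83×12.5×(566−617) = -2440 J.
Q = ΔU = -2440 J.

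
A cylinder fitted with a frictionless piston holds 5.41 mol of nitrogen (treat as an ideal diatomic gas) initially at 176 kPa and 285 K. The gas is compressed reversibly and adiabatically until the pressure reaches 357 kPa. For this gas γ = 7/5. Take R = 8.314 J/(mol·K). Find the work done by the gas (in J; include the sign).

V₁ = nRT₁/P₁ = 5.41×8.314×285/176 = 72.8 L.
Adiabatic: T₂/T₁ = (P₂/P₁)^((γ−1)/γ) ⇒ T₂ = 285×(2.03)^0.286 = 349 K; V₂ = 43.9 L.
ΔU = nCvΔT = 5.41×20.8×(349−285) = 7180 J.
Q = 0 for an adiabatic process, so W = −ΔU = -7180 J.

-7180 J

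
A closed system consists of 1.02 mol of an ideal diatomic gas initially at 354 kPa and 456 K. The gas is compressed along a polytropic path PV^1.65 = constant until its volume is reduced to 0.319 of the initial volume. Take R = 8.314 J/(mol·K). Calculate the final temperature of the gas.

958 K

V₁ = nRT₁/P₁ = 1.02×8.314×456/354 = 10.9 L.
Polytropic n=1.65: T₂ = T₁(V₁/V₂)^(n−1) = 456×(3.13)^0.65 = 958 K; P₂ = P₁(V₁/V₂)^n = 2330 kPa.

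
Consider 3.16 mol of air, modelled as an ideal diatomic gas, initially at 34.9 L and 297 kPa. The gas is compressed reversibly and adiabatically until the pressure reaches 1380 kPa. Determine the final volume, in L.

T₁ = P₁V₁/(nR) = 297×34.9/(3.16×8.314) = 395 K.
Adiabatic: T₂/T₁ = (P₂/P₁)^((γ−1)/γ) ⇒ T₂ = 395×(4.65)^0.286 = 612 K; V₂ = 11.6 L.

11.6 L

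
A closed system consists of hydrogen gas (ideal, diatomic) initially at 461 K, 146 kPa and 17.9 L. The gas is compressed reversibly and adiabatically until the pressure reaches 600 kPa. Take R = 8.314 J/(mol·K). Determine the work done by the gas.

n = P₁V₁/(RT₁) = 146×17.9/(8.314×461) = 0.682 mol.
Adiabatic: T₂/T₁ = (P₂/P₁)^((γ−1)/γ) ⇒ T₂ = 461×(4.11)^0.286 = 690 K; V₂ = 6.52 L.
ΔU = nCvΔT = 0.682×20.8×(690−461) = 3250 J.
Q = 0 for an adiabatic process, so W = −ΔU = -3250 J.

-3250 J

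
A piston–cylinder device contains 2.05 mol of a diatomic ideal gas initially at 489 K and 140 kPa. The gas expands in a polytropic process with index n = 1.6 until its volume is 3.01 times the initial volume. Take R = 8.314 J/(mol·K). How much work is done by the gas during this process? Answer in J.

V₁ = nRT₁/P₁ = 2.05×8.314×489/140 = 59.5 L.
Polytropic n=1.6: T₂ = T₁(V₁/V₂)^(n−1) = 489×(0.332)^0.60 = 252 K; P₂ = P₁(V₁/V₂)^n = 24.0 kPa.
W = (P₁V₁−P₂V₂)/(n−1) = (140×59.5−24.0×179)/0.60 = 6720 J.

6720 J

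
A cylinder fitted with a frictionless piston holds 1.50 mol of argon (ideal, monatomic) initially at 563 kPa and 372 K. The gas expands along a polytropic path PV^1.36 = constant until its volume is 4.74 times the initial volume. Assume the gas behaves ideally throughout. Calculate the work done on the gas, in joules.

-5530 J

V₁ = nRT₁/P₁ = 1.50×8.314×372/563 = 8.24 L.
Polytropic n=1.36: T₂ = T₁(V₁/V₂)^(n−1) = 372×(0.211)^0.36 = 212 K; P₂ = P₁(V₁/V₂)^n = 67.8 kPa.
W = (P₁V₁−P₂V₂)/(n−1) = (563×8.24−67.8×39.1)/0.36 = 5530 J.
Work done on the gas = −W_by = -5530 J.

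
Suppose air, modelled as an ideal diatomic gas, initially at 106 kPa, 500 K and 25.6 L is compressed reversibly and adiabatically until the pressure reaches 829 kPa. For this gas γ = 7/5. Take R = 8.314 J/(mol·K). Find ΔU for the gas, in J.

n = P₁V₁/(RT₁) = 106×25.6/(8.314×500) = 0.653 mol.
Adiabatic: T₂/T₁ = (P₂/P₁)^((γ−1)/γ) ⇒ T₂ = 500×(7.82)^0.286 = 900 K; V₂ = 5.89 L.
For an ideal gas ΔU = nCvΔT with Cv = (5/2)R = 20.8 J/(mol·K).
ΔU = 0.653×20.8×(900−500) = 5430 J.

5430 J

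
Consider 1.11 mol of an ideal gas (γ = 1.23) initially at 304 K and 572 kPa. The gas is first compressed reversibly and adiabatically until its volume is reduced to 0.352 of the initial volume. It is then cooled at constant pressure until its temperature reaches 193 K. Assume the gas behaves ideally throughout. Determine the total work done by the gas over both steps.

V₁ = nRT₁/P₁ = 1.11×8.314×304/572 = 4.90 L.
Step 1 — Adiabatic: TV^(γ−1) = const ⇒ T₂ = 304×(2.84)^0.230 = 387 K; PV^γ = const ⇒ P₂ = 2070 kPa.
ΔU = nCvΔT = 1.11×36.1×(387−304) = 3310 J.
Q = 0 for an adiabatic process, so W = −ΔU = -3310 J.
State after step 1: P = 2070 kPa, V = 1.73 L, T = 387 K.
Step 2 — Isobaric: P stays 2070 kPa; V/T = const ⇒ T₂ = 193 K, V₂ = 0.862 L.
W = PΔV = 2070×(0.862−1.73) kPa·L = -1790 J.
ΔU = nCvΔT = 1.11×36.1×(193−387) = -7760 J.
Q = ΔU + W = nCpΔT = -9550 J.
Net over both steps: W = -5100 J, Q = -9550 J, ΔU = -4450 J.

-5100 J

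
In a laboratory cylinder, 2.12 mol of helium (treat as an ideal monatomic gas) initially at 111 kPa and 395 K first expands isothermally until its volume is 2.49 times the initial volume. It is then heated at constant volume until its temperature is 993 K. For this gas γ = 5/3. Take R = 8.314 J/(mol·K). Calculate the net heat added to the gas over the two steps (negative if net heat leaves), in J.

22200 J

V₁ = nRT₁/P₁ = 2.12×8.314×395/111 = 62.7 L.
Step 1 — Isothermal: T stays 395 K; PV = const ⇒ V₂ = 156 L, P₂ = 44.6 kPa.
ΔU = 0 (ideal gas, T constant).
W = nRT ln(V₂/V₁) = 2.12×8.314×395×ln(2.49) = 6350 J.
Q = ΔU + W = 6350 J.
State after step 1: P = 44.6 kPa, V = 156 L, T = 395 K.
Step 2 — Isochoric: V stays 156 L; P/T = const ⇒ T₂ = 993 K, P₂ = 112 kPa.
W = 0 (no volume change).
ΔU = nCvΔT = 2.12×12.5×(993−395) = 15800 J.
Q = ΔU = 15800 J.
Net over both steps: W = 6350 J, Q = 22200 J, ΔU = 15800 J.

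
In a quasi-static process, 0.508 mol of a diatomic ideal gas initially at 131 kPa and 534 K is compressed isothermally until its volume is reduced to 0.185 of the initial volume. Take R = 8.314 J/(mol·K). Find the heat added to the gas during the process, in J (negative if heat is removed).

-3810 J

V₁ = nRT₁/P₁ = 0.508×8.314×534/131 = 17.2 L.
Isothermal: T stays 534 K; PV = const ⇒ V₂ = 3.19 L, P₂ = 708 kPa.
ΔU = 0 (ideal gas, T constant).
W = nRT ln(V₂/V₁) = 0.508×8.314×534×ln(0.185) = -3810 J.
Q = ΔU + W = -3810 J.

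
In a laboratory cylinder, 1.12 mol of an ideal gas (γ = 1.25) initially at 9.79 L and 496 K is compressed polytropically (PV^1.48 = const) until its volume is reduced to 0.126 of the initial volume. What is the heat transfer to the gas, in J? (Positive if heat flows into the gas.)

15100 J

P₁ = nRT₁/V₁ = 1.12×8.314×496/9.79 = 472 kPa.
Polytropic n=1.48: T₂ = T₁(V₁/V₂)^(n−1) = 496×(7.94)^0.48 = 1340 K; P₂ = P₁(V₁/V₂)^n = 10100 kPa.
W = (P₁V₁−P₂V₂)/(n−1) = (472×9.79−10100×1.23)/0.48 = -16400 J.
ΔU = nCvΔT = 1.12×33.3×(1340−496) = 31500 J.
Q = ΔU + W = 15100 J.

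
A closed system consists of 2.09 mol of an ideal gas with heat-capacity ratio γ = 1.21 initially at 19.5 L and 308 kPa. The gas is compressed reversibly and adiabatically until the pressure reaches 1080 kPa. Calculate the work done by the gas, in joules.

-6960 J

T₁ = P₁V₁/(nR) = 308×19.5/(2.09×8.314) = 346 K.
Adiabatic: T₂/T₁ = (P₂/P₁)^((γ−1)/γ) ⇒ T₂ = 346×(3.51)^0.174 = 430 K; V₂ = 6.91 L.
ΔU = nCvΔT = 2.09×39.6×(430−346) = 6960 J.
Q = 0 for an adiabatic process, so W = −ΔU = -6960 J.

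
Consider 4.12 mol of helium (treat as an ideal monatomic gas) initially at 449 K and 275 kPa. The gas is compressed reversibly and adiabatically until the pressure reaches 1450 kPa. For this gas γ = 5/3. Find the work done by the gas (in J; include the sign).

-21800 J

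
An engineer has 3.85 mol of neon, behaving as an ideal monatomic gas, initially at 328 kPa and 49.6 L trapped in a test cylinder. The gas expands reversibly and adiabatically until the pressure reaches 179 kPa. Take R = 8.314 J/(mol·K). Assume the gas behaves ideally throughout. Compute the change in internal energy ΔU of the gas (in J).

T₁ = P₁V₁/(nR) = 328×49.6/(3.85×8.314) = 508 K.
Adiabatic: T₂/T₁ = (P₂/P₁)^((γ−1)/γ) ⇒ T₂ = 508×(0.546)^0.400 = 399 K; V₂ = 71.3 L.
For an ideal gas ΔU = nCvΔT with Cv = (3/2)R = 12.5 J/(mol·K).
ΔU = 3.85×12.5×(399−508) = -5250 J.

-5250 J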